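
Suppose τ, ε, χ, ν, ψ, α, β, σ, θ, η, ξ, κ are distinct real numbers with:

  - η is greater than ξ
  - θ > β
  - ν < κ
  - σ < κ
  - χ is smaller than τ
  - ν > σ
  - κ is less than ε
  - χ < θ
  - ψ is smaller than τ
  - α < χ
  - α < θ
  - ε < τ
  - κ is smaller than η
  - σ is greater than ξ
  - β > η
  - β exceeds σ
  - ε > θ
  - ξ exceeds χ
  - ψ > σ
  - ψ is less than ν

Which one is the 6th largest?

The consecutive relations fix a unique order: α < χ < ξ < σ < ψ < ν < κ < η < β < θ < ε < τ.
Counting 6 from the largest end gives κ.

κ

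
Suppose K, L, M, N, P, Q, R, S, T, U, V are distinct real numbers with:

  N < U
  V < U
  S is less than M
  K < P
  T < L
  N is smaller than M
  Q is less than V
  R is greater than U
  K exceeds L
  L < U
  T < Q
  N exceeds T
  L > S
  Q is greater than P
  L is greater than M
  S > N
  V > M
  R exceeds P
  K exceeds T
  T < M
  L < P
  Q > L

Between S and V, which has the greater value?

S < M and M < L give S < L.
With L < K: S < M < L < K.
Then K < P extends the chain to P.
Then P < Q extends the chain to Q.
Then Q < V extends the chain to V.
So S < V; V is the larger of the two.

V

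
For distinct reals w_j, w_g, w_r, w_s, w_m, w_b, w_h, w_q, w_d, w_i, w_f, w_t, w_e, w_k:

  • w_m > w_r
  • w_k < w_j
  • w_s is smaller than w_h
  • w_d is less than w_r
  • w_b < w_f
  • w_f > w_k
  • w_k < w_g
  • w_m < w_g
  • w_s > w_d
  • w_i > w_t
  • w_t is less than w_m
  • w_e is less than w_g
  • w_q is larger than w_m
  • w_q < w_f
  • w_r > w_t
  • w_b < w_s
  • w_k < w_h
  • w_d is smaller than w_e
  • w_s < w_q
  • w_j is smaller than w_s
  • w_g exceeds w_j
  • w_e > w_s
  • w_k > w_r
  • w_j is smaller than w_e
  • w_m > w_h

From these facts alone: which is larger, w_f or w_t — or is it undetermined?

w_f

Link the given pairs in sequence: w_t < w_r; w_r < w_k; w_k < w_j; w_j < w_s; w_s < w_h; w_h < w_m; w_m < w_q; w_q < w_f.
Together: w_t < w_r < w_k < w_j < w_s < w_h < w_m < w_q < w_f.
So w_f is larger.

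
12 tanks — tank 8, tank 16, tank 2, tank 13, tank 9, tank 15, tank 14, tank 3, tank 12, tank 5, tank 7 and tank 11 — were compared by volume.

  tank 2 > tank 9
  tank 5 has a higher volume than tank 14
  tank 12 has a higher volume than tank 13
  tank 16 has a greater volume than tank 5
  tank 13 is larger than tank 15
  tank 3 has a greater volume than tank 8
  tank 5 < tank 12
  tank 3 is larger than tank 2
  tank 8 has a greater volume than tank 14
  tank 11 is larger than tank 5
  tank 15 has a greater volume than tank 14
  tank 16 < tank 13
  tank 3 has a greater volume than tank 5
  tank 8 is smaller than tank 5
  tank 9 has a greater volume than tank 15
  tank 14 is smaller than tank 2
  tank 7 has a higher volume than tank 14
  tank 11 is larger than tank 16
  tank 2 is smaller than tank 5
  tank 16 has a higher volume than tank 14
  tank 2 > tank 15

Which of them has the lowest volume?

Chaining upward from tank 14: directly above it, tank 15, tank 8, tank 7, tank 2, tank 5, tank 16; then tank 9, tank 13, tank 11, tank 12, tank 3.
That covers every other element, and nothing is given below tank 14, so tank 14 is the lowest volume.

tank 14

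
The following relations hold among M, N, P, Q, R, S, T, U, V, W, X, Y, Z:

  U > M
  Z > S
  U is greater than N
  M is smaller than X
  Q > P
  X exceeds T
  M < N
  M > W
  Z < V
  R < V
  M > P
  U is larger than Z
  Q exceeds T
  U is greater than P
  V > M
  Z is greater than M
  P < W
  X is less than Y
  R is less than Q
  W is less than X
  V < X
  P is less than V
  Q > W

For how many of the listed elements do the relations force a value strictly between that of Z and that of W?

The relations place W below Z. An element lies strictly between them when it is forced above W and also forced below Z.
Above W: {M, Q, V, N, U, X, Y}. Below Z: {P, S, M}.
Intersection: {M} — 1.

1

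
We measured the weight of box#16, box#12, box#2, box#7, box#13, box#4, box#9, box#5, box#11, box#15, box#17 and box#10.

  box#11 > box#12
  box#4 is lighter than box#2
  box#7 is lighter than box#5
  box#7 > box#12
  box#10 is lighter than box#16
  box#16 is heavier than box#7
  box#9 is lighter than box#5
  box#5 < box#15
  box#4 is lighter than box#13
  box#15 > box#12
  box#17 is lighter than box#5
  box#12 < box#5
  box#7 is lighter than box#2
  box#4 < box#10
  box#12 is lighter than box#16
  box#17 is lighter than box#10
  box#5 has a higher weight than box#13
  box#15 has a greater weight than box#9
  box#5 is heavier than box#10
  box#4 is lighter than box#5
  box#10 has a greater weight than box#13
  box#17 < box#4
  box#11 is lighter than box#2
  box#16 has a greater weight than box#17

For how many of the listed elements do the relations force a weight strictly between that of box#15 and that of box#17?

The relations place box#17 below box#15. An element lies strictly between them when it is forced above box#17 and also forced below box#15.
Above box#17: {box#4, box#13, box#2, box#10, box#5, box#16}. Below box#15: {box#12, box#7, box#4, box#13, box#9, box#10, box#5}.
Intersection: {box#4, box#13, box#10, box#5} — 4.

4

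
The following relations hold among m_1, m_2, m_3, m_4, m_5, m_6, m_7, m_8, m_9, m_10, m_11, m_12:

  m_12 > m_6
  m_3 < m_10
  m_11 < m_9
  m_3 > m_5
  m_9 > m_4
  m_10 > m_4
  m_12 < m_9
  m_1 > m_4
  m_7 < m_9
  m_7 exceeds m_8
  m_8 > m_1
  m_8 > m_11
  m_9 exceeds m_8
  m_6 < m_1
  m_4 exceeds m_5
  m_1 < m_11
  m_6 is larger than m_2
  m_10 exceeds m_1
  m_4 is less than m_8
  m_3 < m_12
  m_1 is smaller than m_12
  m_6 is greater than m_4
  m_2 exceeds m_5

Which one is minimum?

Chaining upward from m_5: directly above it, m_4, m_2, m_3; then m_6, m_1, m_12, m_10, m_8, m_9; then m_11, m_7.
That covers every other element, and nothing is given below m_5, so m_5 is the minimum.

m_5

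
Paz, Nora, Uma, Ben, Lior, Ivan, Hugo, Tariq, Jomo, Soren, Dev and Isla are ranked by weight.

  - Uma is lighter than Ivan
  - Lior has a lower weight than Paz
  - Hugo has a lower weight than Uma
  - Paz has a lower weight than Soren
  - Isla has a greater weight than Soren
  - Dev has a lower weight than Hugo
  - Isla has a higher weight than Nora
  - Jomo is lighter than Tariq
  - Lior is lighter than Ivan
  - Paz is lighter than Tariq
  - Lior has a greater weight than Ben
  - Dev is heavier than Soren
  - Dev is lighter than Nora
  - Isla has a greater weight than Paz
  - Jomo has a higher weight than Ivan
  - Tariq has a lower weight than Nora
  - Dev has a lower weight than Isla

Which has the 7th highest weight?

Chaining the given pairs: Ben < Lior < Paz < Soren < Dev < Hugo < Uma < Ivan < Jomo < Tariq < Nora < Isla.
Counting 7 from the largest end gives Hugo.

Hugo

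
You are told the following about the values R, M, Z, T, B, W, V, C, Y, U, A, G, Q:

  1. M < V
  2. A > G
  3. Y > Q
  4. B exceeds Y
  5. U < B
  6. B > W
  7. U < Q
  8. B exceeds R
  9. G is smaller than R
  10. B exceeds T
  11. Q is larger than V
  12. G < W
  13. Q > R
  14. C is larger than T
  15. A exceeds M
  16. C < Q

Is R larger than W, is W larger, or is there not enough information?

undetermined

Following every chain through W: above W we get B; below W we get G.
R is not reached, and no chain runs the other way from R to W.
So the given relations leave the order of W and R undetermined.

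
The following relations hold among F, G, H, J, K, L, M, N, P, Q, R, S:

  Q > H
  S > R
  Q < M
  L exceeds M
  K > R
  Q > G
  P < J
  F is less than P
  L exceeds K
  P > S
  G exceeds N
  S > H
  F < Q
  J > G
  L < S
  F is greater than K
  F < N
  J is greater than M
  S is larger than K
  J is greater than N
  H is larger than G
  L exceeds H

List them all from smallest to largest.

R < K < F < N < G < H < Q < M < L < S < P < J

Nothing is placed below R, so it is least; from there R < K; K < F; F < N; N < G; G < H; H < Q; Q < M; M < L; L < S; S < P; P < J, each given directly.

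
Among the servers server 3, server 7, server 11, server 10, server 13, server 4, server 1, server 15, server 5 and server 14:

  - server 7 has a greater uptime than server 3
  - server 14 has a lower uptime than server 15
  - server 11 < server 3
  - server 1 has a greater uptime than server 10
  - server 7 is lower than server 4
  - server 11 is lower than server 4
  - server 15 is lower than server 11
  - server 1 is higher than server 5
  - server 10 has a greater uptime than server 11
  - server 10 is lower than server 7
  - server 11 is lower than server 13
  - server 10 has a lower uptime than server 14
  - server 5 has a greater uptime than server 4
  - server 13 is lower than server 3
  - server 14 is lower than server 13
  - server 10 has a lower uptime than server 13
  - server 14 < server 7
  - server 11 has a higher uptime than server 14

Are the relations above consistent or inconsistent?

inconsistent

Chaining the given relations yields server 10 < server 14 < server 15 < server 11, so server 10 < server 11. But one relation states server 11 < server 10. These cannot both hold.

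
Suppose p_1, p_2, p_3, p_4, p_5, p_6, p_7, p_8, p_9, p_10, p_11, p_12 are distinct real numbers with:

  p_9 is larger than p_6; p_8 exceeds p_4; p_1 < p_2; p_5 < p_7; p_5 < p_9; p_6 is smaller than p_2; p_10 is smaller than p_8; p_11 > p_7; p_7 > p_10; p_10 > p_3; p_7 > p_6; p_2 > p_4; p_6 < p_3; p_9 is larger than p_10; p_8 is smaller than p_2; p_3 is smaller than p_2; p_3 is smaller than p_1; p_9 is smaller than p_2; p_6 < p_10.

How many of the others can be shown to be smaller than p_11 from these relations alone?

5

The elements the relations force below p_11 are p_6, p_3, p_5, p_10, p_7 — no chain reaches any other.
That is 5.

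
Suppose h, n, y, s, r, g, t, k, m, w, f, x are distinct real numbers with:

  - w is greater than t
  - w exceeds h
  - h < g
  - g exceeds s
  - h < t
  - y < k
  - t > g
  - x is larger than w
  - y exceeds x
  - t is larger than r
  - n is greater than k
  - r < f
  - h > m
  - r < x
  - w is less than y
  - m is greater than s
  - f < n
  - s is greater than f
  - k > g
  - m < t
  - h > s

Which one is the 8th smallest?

w

Chaining the given pairs: r < f < s < m < h < g < t < w < x < y < k < n.
Counting 8 from the smallest end gives w.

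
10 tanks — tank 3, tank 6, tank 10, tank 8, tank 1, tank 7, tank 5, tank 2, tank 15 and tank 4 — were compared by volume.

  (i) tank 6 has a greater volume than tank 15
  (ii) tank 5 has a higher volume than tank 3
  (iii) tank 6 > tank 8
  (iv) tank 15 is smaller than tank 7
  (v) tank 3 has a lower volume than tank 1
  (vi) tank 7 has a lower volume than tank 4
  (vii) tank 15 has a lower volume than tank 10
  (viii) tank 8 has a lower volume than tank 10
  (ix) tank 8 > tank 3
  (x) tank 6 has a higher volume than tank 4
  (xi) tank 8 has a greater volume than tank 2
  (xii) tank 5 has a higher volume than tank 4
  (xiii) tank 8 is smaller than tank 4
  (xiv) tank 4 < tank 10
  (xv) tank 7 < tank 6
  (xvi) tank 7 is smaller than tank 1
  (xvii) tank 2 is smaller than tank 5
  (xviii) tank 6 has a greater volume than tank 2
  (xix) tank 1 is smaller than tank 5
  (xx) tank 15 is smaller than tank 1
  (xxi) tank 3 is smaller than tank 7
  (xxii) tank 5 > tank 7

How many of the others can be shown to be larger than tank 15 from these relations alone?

From tank 15 the given relations immediately reach tank 7, tank 1, tank 6, tank 10.
From those, tank 4, tank 5 — 6 in total.
Nothing else is reachable above tank 15; 6 in all.

6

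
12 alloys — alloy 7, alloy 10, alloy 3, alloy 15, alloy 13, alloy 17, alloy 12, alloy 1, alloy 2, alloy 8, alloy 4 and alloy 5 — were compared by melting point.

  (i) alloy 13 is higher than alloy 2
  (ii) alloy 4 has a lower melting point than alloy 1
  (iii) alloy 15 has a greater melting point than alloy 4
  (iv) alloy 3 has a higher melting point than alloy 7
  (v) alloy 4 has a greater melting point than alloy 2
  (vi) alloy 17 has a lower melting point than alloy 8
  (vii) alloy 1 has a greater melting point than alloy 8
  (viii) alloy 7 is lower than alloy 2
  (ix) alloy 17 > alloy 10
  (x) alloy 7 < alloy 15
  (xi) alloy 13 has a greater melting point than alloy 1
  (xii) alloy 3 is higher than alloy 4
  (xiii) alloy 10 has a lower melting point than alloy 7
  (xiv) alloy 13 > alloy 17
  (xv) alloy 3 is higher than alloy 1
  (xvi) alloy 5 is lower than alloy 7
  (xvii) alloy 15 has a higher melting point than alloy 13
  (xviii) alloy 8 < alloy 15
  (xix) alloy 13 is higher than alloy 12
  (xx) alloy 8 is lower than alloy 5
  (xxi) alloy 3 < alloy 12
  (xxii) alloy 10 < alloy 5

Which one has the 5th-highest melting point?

Chaining the given pairs: alloy 10 < alloy 17 < alloy 8 < alloy 5 < alloy 7 < alloy 2 < alloy 4 < alloy 1 < alloy 3 < alloy 12 < alloy 13 < alloy 15.
The 5th largest is alloy 1.

alloy 1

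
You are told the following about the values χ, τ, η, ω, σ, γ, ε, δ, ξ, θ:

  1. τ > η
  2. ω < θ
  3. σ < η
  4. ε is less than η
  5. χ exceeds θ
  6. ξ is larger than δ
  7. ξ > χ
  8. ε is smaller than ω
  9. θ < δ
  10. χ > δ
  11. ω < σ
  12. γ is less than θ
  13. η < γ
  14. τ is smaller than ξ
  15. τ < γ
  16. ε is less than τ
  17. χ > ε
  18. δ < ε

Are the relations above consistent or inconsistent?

inconsistent

We have θ < δ stated directly, yet also δ < ε < ω < σ < η < τ < γ < θ by chaining the others — so δ < θ. Contradiction.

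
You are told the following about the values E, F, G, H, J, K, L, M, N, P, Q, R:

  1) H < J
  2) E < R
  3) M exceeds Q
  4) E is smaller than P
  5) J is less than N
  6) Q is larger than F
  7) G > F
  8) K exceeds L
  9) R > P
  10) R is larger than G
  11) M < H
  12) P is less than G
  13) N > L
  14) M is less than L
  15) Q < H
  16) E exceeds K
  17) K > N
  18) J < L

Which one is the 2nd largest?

Piecing the relations together gives one ordering: F < Q < M < H < J < L < N < K < E < P < G < R.
The 2nd largest is G.

G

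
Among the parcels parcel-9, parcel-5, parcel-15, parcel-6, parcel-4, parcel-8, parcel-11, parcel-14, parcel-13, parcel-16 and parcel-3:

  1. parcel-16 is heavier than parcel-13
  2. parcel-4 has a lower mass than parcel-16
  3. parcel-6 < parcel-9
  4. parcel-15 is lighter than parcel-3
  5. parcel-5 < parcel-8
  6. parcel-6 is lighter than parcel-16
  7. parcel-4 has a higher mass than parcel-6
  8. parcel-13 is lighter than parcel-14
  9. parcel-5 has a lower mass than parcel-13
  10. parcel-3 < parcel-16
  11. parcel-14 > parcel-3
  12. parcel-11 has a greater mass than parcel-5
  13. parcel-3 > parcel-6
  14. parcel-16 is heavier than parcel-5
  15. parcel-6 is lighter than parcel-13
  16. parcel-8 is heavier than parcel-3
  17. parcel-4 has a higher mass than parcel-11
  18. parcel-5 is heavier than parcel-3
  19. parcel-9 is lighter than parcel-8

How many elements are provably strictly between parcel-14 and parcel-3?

2

Chaining upward from parcel-3 reaches: parcel-5, parcel-8, parcel-13, parcel-11, parcel-4, parcel-16.
Chaining downward from parcel-14 reaches: parcel-6, parcel-15, parcel-5, parcel-13.
Strictly between parcel-3 and parcel-14 are those in both lists: parcel-5, parcel-13 — 2 elements.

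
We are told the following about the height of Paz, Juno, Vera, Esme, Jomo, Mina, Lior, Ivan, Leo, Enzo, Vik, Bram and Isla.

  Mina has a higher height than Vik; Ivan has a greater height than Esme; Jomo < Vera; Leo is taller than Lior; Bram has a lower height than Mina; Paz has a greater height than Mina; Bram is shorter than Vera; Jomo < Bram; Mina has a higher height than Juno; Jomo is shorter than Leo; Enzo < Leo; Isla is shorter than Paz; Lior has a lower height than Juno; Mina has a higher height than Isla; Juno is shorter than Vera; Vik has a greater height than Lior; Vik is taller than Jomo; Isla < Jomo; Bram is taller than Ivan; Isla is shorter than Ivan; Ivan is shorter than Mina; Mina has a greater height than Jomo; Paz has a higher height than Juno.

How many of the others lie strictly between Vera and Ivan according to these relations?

1

The relations place Ivan below Vera. An element lies strictly between them when it is forced above Ivan and also forced below Vera.
Above Ivan: {Bram, Mina, Paz}. Below Vera: {Isla, Esme, Lior, Jomo, Juno, Bram}.
Intersection: {Bram} — 1.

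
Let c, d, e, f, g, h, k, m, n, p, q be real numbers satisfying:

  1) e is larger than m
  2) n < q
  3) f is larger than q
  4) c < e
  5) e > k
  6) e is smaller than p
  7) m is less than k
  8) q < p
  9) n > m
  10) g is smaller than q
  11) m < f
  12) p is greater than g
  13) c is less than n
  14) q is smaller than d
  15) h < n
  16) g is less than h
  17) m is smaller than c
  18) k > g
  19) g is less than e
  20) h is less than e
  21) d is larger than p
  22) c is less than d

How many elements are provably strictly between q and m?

2

Chaining upward from m reaches: c, n, k, e, p, f, d.
Chaining downward from q reaches: g, h, c, n.
Strictly between m and q are those in both lists: c, n — 2 elements.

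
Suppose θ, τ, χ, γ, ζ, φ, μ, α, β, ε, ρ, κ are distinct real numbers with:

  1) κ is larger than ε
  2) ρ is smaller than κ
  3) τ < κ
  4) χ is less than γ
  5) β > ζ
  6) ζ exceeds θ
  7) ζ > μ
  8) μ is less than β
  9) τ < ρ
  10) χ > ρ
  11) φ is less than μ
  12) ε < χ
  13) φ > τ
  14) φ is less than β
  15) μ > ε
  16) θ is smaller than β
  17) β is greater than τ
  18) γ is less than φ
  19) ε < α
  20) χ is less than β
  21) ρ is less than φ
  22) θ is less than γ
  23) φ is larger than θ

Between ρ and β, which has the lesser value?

ρ

ρ < χ and χ < γ give ρ < γ.
Then γ < φ extends the chain to φ.
Then φ < μ extends the chain to μ.
With μ < ζ: ρ < χ < γ < φ < μ < ζ.
Then ζ < β extends the chain to β.
So ρ < β; ρ is the smaller of the two.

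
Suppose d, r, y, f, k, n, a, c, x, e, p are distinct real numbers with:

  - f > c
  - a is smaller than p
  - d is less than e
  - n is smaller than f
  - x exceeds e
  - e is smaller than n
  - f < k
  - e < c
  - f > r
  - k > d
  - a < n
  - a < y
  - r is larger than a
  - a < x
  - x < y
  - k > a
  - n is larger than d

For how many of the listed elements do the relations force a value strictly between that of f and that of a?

Chaining upward from a reaches: x, p, r, n, y, k.
Chaining downward from f reaches: d, e, r, n, c.
Strictly between a and f are those in both lists: r, n — 2 elements.

2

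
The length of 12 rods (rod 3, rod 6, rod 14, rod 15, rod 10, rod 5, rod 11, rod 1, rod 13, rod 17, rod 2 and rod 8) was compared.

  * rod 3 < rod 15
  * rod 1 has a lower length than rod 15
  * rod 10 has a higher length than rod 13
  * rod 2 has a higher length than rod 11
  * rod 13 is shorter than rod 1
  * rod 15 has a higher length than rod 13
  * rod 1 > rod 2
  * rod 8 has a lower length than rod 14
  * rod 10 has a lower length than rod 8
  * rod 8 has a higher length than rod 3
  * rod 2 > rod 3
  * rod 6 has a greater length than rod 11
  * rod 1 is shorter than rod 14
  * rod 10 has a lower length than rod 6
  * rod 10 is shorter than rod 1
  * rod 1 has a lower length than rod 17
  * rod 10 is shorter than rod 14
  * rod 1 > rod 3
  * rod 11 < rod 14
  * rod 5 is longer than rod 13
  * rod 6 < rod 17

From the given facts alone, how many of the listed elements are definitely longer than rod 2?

Directly above rod 2: rod 1.
One step further: rod 15, rod 14, rod 17 (4 so far).
Nothing else is reachable above rod 2; 4 in all.

4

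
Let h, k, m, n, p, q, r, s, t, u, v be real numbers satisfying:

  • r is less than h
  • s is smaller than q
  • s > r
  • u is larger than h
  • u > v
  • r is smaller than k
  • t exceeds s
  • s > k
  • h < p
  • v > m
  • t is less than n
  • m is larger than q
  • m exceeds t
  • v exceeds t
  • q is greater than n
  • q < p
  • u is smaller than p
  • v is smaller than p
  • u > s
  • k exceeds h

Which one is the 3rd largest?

v

Piecing the relations together gives one ordering: r < h < k < s < t < n < q < m < v < u < p.
Counting 3 from the largest end gives v.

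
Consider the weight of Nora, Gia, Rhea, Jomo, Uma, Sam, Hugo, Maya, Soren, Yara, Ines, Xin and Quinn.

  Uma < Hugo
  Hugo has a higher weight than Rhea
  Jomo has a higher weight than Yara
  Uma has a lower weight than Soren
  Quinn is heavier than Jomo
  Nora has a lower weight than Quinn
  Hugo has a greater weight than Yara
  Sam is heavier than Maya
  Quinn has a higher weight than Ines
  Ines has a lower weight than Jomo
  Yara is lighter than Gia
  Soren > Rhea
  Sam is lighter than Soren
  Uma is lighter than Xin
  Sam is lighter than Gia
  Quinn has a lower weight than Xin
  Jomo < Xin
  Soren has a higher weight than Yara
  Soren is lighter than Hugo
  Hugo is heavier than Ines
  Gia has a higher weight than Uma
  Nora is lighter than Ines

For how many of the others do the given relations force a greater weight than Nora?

5

The elements the relations force above Nora are Ines, Jomo, Quinn, Xin, Hugo — no chain reaches any other.
That is 5.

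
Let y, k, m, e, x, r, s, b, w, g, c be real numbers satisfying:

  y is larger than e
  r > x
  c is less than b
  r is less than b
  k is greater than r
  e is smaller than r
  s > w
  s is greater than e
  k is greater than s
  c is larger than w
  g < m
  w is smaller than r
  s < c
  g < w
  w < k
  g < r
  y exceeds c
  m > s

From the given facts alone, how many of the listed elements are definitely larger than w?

The elements the relations force above w are r, s, m, c, k, b, y — no chain reaches any other.
That is 7.

7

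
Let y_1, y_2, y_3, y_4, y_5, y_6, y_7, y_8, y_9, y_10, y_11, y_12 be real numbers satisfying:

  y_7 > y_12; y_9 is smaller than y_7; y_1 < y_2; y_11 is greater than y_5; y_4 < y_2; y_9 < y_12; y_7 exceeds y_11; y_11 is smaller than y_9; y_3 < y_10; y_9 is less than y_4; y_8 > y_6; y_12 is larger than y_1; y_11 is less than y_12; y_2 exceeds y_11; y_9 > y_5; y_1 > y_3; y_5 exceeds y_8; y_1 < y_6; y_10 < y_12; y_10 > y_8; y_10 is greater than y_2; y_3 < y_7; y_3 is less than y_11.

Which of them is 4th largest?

y_2

Chaining the given pairs: y_3 < y_1 < y_6 < y_8 < y_5 < y_11 < y_9 < y_4 < y_2 < y_10 < y_12 < y_7.
Counting 4 from the largest end gives y_2.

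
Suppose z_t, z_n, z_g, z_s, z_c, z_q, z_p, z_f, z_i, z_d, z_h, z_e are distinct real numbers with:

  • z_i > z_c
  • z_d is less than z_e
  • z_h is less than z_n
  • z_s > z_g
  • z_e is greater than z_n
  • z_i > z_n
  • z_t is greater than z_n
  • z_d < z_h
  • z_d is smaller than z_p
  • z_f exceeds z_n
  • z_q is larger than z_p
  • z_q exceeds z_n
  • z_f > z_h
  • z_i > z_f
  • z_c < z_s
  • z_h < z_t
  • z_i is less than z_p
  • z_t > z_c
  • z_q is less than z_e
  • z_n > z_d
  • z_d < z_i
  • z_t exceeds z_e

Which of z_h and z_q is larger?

z_h < z_n < z_f < z_i < z_p < z_q, by transitivity through z_n, z_f, z_i, z_p.
So z_h < z_q; z_q is the larger of the two.

z_q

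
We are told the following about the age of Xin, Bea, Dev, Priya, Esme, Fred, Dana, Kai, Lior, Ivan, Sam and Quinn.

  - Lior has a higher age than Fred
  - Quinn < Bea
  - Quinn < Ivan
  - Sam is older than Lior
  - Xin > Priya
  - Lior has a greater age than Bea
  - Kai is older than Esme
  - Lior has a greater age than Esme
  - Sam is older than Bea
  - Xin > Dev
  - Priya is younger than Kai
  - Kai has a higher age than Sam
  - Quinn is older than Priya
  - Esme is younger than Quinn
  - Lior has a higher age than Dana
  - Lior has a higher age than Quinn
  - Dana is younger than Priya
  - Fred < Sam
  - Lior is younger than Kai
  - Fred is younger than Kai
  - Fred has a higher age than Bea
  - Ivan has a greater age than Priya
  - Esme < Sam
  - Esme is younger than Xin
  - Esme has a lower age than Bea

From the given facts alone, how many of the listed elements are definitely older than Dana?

9

The elements the relations force above Dana are Priya, Quinn, Bea, Fred, Lior, Sam, Xin, Kai, Ivan — no chain reaches any other.
That is 9.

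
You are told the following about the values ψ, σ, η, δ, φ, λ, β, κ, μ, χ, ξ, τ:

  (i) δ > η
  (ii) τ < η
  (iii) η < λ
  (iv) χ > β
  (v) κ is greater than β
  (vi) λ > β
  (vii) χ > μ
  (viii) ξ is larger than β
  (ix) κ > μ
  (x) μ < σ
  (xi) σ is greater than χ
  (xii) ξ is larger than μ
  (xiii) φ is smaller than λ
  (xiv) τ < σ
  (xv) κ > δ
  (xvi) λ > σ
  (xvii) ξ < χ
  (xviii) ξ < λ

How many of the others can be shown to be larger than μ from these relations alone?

5

Directly above μ: ξ, χ, σ, κ.
One step further: λ (5 so far).
No other element is forced above μ by the given relations, so the count is 5.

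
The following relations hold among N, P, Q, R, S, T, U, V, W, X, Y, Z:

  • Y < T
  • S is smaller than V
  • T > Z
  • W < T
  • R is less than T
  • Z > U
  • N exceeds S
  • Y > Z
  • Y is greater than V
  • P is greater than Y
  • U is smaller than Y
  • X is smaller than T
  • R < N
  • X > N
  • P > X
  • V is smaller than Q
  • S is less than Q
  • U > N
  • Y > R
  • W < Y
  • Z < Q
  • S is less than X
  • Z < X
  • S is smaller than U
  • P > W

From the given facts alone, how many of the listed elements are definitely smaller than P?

9

The elements the relations force below P are W, R, S, N, V, U, Z, X, Y — no chain reaches any other.
That is 9.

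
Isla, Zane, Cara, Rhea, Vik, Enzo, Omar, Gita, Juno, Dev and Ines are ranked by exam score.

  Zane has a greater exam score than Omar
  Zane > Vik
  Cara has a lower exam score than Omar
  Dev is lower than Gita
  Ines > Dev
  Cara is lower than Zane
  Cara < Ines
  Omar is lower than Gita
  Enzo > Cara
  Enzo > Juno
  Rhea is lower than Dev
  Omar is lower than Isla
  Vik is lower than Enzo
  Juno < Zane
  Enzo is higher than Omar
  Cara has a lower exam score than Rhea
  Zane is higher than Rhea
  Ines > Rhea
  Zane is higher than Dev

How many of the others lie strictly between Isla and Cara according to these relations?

The relations place Cara below Isla. An element lies strictly between them when it is forced above Cara and also forced below Isla.
Above Cara: {Rhea, Dev, Omar, Ines, Zane, Enzo, Gita}. Below Isla: {Omar}.
Intersection: {Omar} — 1.

1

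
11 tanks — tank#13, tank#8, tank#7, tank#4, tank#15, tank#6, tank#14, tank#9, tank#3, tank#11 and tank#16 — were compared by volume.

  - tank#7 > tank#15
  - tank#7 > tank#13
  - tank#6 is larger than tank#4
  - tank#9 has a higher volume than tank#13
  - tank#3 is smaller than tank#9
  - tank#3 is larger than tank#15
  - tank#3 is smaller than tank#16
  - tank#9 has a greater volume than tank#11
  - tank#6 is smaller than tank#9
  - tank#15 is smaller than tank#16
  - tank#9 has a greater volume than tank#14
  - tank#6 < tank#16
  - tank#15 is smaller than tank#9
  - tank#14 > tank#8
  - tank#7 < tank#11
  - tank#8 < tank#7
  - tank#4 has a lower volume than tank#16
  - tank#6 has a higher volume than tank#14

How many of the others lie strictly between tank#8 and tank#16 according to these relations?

The relations place tank#8 below tank#16. An element lies strictly between them when it is forced above tank#8 and also forced below tank#16.
Above tank#8: {tank#14, tank#7, tank#6, tank#11, tank#9}. Below tank#16: {tank#15, tank#4, tank#14, tank#6, tank#3}.
Intersection: {tank#14, tank#6} — 2.

2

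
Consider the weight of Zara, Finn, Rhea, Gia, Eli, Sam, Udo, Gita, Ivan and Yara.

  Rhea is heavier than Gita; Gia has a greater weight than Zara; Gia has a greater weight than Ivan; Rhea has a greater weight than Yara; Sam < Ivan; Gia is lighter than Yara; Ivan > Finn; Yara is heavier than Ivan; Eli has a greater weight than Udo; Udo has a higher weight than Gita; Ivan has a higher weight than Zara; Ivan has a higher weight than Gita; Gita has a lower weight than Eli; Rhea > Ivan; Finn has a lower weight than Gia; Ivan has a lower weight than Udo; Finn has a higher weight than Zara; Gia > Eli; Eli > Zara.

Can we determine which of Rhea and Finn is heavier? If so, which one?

Link the given pairs in sequence: Finn < Ivan; Ivan < Udo; Udo < Eli; Eli < Gia; Gia < Yara; Yara < Rhea.
Chaining these gives Finn < Ivan < Udo < Eli < Gia < Yara < Rhea.
So Rhea is heavier.

Rhea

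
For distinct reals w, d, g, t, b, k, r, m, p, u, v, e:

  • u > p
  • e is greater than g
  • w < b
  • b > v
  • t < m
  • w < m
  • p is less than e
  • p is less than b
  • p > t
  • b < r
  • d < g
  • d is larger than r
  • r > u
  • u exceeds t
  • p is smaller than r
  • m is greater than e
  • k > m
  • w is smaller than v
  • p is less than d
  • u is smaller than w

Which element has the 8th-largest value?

Chaining the given pairs: t < p < u < w < v < b < r < d < g < e < m < k.
Counting 8 from the largest end gives v.

v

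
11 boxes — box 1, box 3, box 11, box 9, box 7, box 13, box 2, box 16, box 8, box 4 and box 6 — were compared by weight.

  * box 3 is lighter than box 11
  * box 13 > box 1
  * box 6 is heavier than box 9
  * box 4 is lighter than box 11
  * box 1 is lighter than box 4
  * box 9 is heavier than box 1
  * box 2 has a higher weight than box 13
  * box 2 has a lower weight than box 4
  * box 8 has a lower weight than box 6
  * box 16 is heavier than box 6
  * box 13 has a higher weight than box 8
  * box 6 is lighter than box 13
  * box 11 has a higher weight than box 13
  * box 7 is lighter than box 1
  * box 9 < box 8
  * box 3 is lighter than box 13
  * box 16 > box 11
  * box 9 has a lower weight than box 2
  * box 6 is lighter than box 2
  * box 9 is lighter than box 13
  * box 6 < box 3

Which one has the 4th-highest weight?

Chaining the given pairs: box 7 < box 1 < box 9 < box 8 < box 6 < box 3 < box 13 < box 2 < box 4 < box 11 < box 16.
Counting 4 from the largest end gives box 2.

box 2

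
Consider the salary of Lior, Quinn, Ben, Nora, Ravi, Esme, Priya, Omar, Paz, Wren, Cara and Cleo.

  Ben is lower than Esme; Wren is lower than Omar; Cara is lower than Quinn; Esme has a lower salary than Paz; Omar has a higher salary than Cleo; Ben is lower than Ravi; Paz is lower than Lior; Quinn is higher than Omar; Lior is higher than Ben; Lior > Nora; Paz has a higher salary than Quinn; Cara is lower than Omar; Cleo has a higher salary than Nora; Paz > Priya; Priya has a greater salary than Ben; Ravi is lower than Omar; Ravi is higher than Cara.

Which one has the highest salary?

Chaining downward from Lior: directly below it, Nora, Ben, Paz; then Esme, Priya, Quinn; then Cara, Omar; then Wren, Cleo, Ravi.
That covers every other element, and nothing is given above Lior, so Lior is the highest salary.

Lior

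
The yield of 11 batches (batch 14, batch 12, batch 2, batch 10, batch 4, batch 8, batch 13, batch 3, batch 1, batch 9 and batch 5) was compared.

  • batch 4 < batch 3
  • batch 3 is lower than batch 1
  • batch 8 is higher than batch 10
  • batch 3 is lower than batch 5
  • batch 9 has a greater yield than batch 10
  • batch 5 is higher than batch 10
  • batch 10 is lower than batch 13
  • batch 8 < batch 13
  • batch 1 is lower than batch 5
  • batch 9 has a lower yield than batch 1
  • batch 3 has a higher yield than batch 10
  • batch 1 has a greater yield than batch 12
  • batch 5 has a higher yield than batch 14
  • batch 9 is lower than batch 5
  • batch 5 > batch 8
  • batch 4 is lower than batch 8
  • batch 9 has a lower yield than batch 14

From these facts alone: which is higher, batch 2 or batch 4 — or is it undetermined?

undetermined

Following every chain through batch 2: nothing is chained to batch 2.
batch 4 is not reached, and no chain runs the other way from batch 4 to batch 2.
So the given relations leave the order of batch 2 and batch 4 undetermined.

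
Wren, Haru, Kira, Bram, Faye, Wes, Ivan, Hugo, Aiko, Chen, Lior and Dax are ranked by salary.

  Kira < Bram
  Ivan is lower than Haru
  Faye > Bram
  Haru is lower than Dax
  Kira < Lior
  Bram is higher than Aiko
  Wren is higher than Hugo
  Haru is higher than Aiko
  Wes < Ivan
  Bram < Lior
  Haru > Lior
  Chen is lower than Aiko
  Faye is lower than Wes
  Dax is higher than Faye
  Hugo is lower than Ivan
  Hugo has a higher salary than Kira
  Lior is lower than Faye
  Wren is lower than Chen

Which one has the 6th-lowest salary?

The consecutive relations fix a unique order: Kira < Hugo < Wren < Chen < Aiko < Bram < Lior < Faye < Wes < Ivan < Haru < Dax.
The 6th smallest is Bram.

Bram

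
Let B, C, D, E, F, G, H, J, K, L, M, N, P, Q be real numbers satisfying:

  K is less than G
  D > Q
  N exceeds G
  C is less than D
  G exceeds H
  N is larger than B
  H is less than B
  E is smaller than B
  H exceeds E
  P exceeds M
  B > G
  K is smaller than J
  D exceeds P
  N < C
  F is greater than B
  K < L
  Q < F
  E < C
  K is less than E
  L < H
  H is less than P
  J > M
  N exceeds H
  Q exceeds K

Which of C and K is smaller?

K

Chaining the given relations: K < E < H < G < B < N < C.
So K < C; K is the smaller of the two.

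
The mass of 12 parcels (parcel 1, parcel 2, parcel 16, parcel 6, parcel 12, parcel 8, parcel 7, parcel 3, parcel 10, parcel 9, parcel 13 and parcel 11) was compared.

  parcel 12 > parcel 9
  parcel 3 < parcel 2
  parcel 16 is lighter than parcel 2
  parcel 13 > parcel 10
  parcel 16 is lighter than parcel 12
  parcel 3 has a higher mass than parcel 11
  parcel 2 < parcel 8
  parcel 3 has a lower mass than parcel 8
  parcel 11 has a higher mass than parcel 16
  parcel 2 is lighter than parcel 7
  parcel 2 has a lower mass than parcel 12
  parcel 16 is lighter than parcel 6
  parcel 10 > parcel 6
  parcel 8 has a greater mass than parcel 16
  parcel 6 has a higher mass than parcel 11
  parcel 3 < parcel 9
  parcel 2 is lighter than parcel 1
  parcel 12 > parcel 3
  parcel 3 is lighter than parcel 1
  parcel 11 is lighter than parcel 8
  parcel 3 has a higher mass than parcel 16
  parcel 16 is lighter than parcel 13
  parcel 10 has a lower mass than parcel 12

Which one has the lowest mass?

Chaining upward from parcel 16: directly above it, parcel 11, parcel 3, parcel 6, parcel 2, parcel 8, parcel 12, parcel 13; then parcel 10, parcel 9, parcel 7, parcel 1.
That covers every other element, and nothing is given below parcel 16, so parcel 16 is the lowest mass.

parcel 16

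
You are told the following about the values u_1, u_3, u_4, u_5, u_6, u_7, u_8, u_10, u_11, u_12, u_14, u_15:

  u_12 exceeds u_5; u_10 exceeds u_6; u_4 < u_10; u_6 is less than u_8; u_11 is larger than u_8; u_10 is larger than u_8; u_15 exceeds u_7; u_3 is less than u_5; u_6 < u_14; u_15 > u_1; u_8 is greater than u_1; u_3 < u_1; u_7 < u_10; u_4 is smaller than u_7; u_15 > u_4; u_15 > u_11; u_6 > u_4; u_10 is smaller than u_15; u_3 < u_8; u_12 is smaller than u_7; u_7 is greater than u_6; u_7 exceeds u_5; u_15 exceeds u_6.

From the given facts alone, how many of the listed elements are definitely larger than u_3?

The elements the relations force above u_3 are u_1, u_8, u_5, u_12, u_11, u_7, u_10, u_15 — no chain reaches any other.
That is 8.

8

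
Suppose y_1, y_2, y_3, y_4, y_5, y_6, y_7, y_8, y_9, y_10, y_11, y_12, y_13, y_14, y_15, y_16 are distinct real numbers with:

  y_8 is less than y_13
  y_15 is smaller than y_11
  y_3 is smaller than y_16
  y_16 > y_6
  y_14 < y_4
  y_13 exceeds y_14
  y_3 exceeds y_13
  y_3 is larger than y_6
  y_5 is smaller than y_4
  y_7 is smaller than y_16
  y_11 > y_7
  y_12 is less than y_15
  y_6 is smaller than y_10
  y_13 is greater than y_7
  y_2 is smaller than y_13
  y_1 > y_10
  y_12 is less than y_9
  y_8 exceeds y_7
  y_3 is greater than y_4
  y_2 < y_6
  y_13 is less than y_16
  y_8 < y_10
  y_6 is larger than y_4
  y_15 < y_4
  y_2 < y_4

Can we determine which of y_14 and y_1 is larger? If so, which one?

y_14 < y_4 and y_4 < y_6 give y_14 < y_6.
With y_6 < y_10: y_14 < y_4 < y_6 < y_10.
Then y_10 < y_1 extends the chain to y_1.
So y_1 is larger.

y_1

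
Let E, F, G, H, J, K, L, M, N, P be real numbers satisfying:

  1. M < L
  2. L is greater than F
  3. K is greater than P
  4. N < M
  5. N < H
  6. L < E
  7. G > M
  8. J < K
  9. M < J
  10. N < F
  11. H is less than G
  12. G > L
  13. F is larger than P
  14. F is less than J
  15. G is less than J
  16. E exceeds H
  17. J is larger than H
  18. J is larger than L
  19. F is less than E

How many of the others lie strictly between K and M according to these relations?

3

The relations place M below K. An element lies strictly between them when it is forced above M and also forced below K.
Above M: {L, G, E, J}. Below K: {N, P, H, F, L, G, J}.
Intersection: {L, G, J} — 3.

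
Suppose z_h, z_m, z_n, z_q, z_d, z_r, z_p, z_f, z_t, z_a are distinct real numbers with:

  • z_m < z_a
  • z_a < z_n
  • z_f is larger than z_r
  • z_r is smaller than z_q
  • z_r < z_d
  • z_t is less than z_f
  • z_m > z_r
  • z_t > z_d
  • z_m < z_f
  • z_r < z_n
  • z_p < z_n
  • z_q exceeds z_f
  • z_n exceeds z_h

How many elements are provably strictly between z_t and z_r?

1

The relations place z_r below z_t. An element lies strictly between them when it is forced above z_r and also forced below z_t.
Above z_r: {z_m, z_d, z_a, z_f, z_n, z_q}. Below z_t: {z_d}.
Intersection: {z_d} — 1.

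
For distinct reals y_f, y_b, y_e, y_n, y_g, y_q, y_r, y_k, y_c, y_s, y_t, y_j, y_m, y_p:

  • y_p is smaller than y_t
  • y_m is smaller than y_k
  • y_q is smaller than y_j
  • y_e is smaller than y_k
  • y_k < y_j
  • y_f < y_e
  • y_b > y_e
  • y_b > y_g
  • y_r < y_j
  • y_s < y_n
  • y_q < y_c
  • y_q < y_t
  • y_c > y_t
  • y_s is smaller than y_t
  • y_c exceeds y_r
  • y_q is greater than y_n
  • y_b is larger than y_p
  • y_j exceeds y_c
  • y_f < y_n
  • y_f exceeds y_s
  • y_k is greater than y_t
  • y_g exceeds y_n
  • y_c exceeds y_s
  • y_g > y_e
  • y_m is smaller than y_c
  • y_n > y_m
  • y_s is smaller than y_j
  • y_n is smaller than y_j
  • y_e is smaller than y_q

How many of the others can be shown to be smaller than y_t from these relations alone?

From y_t the given relations immediately reach y_s, y_p, y_q.
From those, y_e, y_n — 5 in total.
From those, y_f, y_m — 7 in total.
No other element is forced below y_t by the given relations, so the count is 7.

7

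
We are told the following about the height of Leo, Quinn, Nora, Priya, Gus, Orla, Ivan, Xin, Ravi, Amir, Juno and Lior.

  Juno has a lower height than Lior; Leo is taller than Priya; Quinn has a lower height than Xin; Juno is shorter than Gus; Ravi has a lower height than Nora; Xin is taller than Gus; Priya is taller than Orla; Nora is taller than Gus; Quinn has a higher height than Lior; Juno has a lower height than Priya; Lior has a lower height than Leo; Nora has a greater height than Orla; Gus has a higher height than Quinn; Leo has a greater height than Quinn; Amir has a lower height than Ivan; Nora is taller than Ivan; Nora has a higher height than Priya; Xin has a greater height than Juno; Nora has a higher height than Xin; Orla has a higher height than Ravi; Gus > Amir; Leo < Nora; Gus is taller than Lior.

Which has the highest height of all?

Nora

Amir is not greatest since Amir < Ivan; Juno is not greatest since Juno < Priya; Ivan is not greatest since Ivan < Nora; Lior is not greatest since Lior < Quinn; Quinn is not greatest since Quinn < Xin; Ravi is not greatest since Ravi < Orla; Orla is not greatest since Orla < Nora; Gus is not greatest since Gus < Nora; Xin is not greatest since Xin < Nora; Priya is not greatest since Priya < Nora; Leo is not greatest since Leo < Nora.
Only Nora has nothing above it, so Nora is the highest height.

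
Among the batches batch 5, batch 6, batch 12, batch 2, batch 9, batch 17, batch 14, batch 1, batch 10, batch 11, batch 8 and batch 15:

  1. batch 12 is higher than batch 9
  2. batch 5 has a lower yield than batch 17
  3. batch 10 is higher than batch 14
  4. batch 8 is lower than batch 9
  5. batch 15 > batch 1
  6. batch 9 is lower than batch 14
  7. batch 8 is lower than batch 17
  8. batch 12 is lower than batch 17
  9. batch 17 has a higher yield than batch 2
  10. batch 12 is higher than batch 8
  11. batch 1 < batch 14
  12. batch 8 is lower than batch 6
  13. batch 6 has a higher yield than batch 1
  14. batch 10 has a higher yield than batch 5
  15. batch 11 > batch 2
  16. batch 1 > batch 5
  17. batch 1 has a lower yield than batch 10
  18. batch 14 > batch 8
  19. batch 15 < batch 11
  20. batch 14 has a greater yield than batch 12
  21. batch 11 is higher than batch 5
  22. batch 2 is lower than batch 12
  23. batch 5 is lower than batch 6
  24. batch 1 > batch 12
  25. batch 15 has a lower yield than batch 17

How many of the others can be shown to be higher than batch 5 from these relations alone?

Directly above batch 5: batch 1, batch 11, batch 10, batch 17, batch 6.
One step further: batch 15, batch 14 (7 so far).
No other element is forced above batch 5 by the given relations, so the count is 7.

7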